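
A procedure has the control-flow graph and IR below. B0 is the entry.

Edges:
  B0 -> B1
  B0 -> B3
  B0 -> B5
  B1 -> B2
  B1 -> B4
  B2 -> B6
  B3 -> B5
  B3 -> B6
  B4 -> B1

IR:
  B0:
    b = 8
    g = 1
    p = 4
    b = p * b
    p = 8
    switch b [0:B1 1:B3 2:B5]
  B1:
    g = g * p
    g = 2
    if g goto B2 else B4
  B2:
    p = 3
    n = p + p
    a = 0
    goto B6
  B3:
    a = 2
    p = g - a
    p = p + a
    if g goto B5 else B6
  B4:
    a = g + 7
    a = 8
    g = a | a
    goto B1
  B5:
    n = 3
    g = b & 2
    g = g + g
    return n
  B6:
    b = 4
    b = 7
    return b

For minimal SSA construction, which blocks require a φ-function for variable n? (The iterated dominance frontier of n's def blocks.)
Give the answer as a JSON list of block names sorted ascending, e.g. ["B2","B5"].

Answer: ["B6"]

Analysis:
idom tree: B1←B0 B2←B1 B3←B0 B4←B1 B5←B0 B6←B0
Join-block Dom:
  B1: preds {B0,B4}: {B0} ∩ {B0,B1,B4} = {B0}; idom=B0
  B5: preds {B0,B3}: {B0} ∩ {B0,B3} = {B0}; idom=B0
  B6: preds {B2,B3}: {B0,B1,B2} ∩ {B0,B3} = {B0}; idom=B0

DF walk-up:
  B1←B0: walk · to B0
  B1←B4: walk B4→B1 to B0
  B5←B0: walk · to B0
  B5←B3: walk B3 to B0
  B6←B2: walk B2→B1 to B0
  B6←B3: walk B3 to B0
  B0: DF=∅
  B1: DF={B1,B6}
  B2: DF={B6}
  B3: DF={B5,B6}
  B4: DF={B1}
  B5: DF=∅
  B6: DF=∅

φ for n: defs {B2,B5}
  DF⁺ = {B6}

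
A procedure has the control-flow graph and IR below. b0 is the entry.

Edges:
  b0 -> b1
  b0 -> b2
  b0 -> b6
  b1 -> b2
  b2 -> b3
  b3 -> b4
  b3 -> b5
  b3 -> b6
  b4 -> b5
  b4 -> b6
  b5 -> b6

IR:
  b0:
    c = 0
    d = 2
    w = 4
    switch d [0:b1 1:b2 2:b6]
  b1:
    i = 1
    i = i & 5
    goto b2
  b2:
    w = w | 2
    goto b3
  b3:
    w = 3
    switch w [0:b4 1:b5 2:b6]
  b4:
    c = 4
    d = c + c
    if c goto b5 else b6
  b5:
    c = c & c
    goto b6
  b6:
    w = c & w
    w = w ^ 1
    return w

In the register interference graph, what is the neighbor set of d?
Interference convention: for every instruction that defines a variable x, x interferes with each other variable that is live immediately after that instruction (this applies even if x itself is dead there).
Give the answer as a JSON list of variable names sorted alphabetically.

Per-block:
  b0: {c,d,w} / ∅
  b1: {i} / ∅
  b2: {w} / {w}
  b3: {w} / ∅
  b4: {c,d} / ∅
  b5: {c} / {c}
  b6: {w} / {c,w}

Live sets:
  b0: in=∅ out={c,w}
  b1: in={c,w} out={c,w}
  b2: in={c,w} out={c}
  b3: in={c} out={c,w}
  b4: in={w} out={c,w}
  b5: in={c,w} out={c,w}
  b6: in={c,w} out=∅

Interference:
  c — {d,i,w}
  d — {c,w}
  i — {c,w}
  w — {c,d,i}

N(d) = ["c", "w"]

Answer: ["c", "w"]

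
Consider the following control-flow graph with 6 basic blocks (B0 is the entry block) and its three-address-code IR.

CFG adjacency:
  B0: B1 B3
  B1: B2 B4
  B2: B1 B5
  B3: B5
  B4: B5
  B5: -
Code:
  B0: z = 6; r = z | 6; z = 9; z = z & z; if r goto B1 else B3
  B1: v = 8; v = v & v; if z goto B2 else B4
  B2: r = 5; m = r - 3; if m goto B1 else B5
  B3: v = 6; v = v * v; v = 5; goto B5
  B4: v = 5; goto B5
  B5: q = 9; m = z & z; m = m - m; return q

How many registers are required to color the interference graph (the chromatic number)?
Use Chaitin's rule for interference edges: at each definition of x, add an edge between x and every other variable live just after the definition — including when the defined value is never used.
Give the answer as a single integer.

Answer: 3

Derivation:
Block summaries:
  B0 def {r,z} use ∅
  B1 def {v} use {z}
  B2 def {m,r} use ∅
  B3 def {v} use ∅
  B4 def {v} use ∅
  B5 def {m,q} use {z}

Backward fixpoint:
  B0 li=∅ lo={z}
  B1 li={z} lo={z}
  B2 li={z} lo={z}
  B3 li={z} lo={z}
  B4 li={z} lo={z}
  B5 li={z} lo=∅

Conflict graph:
  m — {q,z}
  q — {m,z}
  r — {z}
  v — {z}
  z — {m,q,r,v}

Chromatic number:
  clique {m,q,z} ⇒ need ≥ 3
  assign m→c1 q→c2 r→c1 v→c1 z→c0 — no edge inside a register ⇒ χ ≤ 3
  χ = 3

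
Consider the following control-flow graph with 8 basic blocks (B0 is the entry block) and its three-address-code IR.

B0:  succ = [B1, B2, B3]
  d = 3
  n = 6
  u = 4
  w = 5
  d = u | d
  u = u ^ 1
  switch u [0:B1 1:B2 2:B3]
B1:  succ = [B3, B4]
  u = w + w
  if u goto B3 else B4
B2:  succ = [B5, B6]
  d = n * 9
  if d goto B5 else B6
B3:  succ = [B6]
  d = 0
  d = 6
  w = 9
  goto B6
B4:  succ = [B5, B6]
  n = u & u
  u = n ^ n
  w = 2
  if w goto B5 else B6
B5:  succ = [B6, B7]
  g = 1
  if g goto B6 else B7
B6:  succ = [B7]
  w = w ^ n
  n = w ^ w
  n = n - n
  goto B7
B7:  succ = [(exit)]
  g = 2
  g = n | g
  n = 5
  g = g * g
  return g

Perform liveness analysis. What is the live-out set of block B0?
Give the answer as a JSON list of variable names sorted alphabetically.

Block summaries:
  B0: {d,n,u,w} / ∅
  B1: {u} / {w}
  B2: {d} / {n}
  B3: {d,w} / ∅
  B4: {n,u,w} / {u}
  B5: {g} / ∅
  B6: {n,w} / {n,w}
  B7: {g,n} / {n}

Liveness:
  live B0: ∅→{n,w}
  live B1: {n,w}→{n,u}
  live B2: {n,w}→{n,w}
  live B3: {n}→{n,w}
  live B4: {u}→{n,w}
  live B5: {n,w}→{n,w}
  live B6: {n,w}→{n}
  live B7: {n}→∅

live-out(B0) = ["n", "w"]

Answer: ["n", "w"]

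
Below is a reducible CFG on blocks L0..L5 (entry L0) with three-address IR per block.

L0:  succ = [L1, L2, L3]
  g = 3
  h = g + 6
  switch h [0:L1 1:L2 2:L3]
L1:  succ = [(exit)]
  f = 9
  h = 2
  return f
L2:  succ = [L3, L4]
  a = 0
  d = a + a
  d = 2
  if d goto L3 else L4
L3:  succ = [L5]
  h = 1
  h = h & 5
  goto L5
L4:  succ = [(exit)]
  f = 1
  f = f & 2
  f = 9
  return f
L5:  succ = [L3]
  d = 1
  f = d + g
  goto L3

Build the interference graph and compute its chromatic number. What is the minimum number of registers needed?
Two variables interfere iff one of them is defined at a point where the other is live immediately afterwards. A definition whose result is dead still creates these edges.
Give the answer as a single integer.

Per-block:
  L0 def {g,h} use ∅
  L1 def {f,h} use ∅
  L2 def {a,d} use ∅
  L3 def {h} use ∅
  L4 def {f} use ∅
  L5 def {d,f} use {g}

Backward fixpoint:
  L0: in=∅ out={g}
  L1: in=∅ out=∅
  L2: in={g} out={g}
  L3: in={g} out={g}
  L4: in=∅ out=∅
  L5: in={g} out={g}

Interfere edges:
  a — {g}
  d — {g}
  f — {g,h}
  g — {a,d,f,h}
  h — {f,g}

Chromatic number:
  {f,g,h} pairwise interfere (3-clique) ⇒ χ ≥ 3
  3-colouring: R0={g}  R1={a,d,f}  R2={h}
  χ = 3

Answer: 3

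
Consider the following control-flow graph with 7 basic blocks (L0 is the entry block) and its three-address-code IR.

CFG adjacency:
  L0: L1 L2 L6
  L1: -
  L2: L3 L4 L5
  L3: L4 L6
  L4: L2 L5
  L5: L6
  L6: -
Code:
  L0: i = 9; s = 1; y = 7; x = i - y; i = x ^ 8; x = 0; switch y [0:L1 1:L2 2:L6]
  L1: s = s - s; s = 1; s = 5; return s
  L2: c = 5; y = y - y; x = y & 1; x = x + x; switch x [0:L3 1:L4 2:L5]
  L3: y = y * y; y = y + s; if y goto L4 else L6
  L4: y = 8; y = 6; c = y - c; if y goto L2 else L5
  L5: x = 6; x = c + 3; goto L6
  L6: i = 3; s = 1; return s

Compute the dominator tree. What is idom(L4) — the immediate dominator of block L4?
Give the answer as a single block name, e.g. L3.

idom tree: L1←L0 L2←L0 L3←L2 L4←L2 L5←L2 L6←L0
Dom at joins:
  L2: preds {L0,L4}: {L0} ∩ {L0,L2,L4} = {L0}; idom=L0
  L4: preds {L2,L3}: {L0,L2} ∩ {L0,L2,L3} = {L0,L2}; idom=L2
  L5: preds {L2,L4}: {L0,L2} ∩ {L0,L2,L4} = {L0,L2}; idom=L2
  L6: preds {L0,L3,L5}: {L0} ∩ {L0,L2,L3} ∩ {L0,L2,L5} = {L0}; idom=L0

idom(L4) = L2

Answer: L2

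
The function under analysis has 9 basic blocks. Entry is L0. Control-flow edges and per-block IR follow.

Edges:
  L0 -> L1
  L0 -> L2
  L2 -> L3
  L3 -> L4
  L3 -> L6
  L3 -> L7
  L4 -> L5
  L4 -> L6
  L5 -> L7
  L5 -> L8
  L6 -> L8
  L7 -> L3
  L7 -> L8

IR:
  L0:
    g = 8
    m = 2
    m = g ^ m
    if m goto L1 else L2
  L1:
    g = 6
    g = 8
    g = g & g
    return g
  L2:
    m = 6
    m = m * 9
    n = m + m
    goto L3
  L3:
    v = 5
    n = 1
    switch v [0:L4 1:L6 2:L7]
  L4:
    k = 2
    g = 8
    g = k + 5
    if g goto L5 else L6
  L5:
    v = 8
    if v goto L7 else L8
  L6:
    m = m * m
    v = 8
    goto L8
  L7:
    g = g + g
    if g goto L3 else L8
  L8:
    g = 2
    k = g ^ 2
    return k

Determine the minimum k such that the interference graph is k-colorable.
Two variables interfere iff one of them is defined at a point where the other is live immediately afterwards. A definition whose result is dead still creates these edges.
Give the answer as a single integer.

Answer: 4

Derivation:
def/use:
  L0: def={g,m} ue=∅
  L1: def={g} ue=∅
  L2: def={m,n} ue=∅
  L3: def={n,v} ue=∅
  L4: def={g,k} ue=∅
  L5: def={v} ue=∅
  L6: def={m,v} ue={m}
  L7: def={g} ue={g}
  L8: def={g,k} ue=∅

Backward fixpoint:
  L0: in=∅ out={g}
  L1: in=∅ out=∅
  L2: in={g} out={g,m}
  L3: in={g,m} out={g,m}
  L4: in={m} out={g,m}
  L5: in={g,m} out={g,m}
  L6: in={m} out=∅
  L7: in={g,m} out={g,m}
  L8: in=∅ out=∅

Interfere edges:
  g — {k,m,n,v}
  k — {g,m}
  m — {g,k,n,v}
  n — {g,m,v}
  v — {g,m,n}

Registers:
  lower bound: {g,m,n,v} mutually conflict ⇒ χ ≥ 4
  assign g→c0 k→c2 m→c1 n→c2 v→c3 — no edge inside a register ⇒ χ ≤ 4
  χ = 4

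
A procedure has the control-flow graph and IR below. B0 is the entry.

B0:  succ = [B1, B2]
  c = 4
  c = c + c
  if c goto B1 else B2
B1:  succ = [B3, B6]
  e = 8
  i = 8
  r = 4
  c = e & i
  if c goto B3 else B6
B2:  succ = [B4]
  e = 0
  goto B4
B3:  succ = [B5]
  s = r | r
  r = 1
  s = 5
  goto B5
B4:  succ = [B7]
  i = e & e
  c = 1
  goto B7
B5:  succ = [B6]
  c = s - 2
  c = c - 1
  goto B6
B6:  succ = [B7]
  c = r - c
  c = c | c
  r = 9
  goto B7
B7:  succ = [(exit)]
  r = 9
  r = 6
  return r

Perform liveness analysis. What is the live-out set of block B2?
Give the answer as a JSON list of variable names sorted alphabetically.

Answer: ["e"]

Working:
Per-block:
  B0: {c} / ∅
  B1: {c,e,i,r} / ∅
  B2: {e} / ∅
  B3: {r,s} / {r}
  B4: {c,i} / {e}
  B5: {c} / {s}
  B6: {c,r} / {c,r}
  B7: {r} / ∅

Liveness:
  B0: in=∅ out=∅
  B1: in=∅ out={c,r}
  B2: in=∅ out={e}
  B3: in={r} out={r,s}
  B4: in={e} out=∅
  B5: in={r,s} out={c,r}
  B6: in={c,r} out=∅
  B7: in=∅ out=∅

live-out(B2) = ["e"]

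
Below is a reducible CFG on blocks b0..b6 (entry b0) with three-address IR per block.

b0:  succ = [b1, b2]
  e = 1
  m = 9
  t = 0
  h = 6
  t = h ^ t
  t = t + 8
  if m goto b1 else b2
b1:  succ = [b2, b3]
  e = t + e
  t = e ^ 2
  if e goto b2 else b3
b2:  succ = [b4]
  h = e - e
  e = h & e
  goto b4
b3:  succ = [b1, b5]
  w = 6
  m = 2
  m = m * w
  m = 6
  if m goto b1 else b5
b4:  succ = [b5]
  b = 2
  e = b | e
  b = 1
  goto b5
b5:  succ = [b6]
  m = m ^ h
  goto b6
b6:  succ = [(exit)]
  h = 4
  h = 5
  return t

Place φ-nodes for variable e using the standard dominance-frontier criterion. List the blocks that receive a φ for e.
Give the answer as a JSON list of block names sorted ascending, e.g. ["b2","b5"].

Answer: ["b1", "b2", "b5"]

Derivation:
idom tree: b1←b0 b2←b0 b3←b1 b4←b2 b5←b0 b6←b5
Dom∩ at merges:
  b1: preds {b0,b3}: {b0} ∩ {b0,b1,b3} = {b0}; idom=b0
  b2: preds {b0,b1}: {b0} ∩ {b0,b1} = {b0}; idom=b0
  b5: preds {b3,b4}: {b0,b1,b3} ∩ {b0,b2,b4} = {b0}; idom=b0

DF walk-up:
  b1←b0: walk · to b0
  b1←b3: walk b3→b1 to b0
  b2←b0: walk · to b0
  b2←b1: walk b1 to b0
  b5←b3: walk b3→b1 to b0
  b5←b4: walk b4→b2 to b0
  b0 → ∅
  b1 → {b1,b2,b5}
  b2 → {b5}
  b3 → {b1,b5}
  b4 → {b5}
  b5 → ∅
  b6 → ∅

φ for e: defs {b0,b1,b2,b4}
  DF⁺ = {b1,b2,b5}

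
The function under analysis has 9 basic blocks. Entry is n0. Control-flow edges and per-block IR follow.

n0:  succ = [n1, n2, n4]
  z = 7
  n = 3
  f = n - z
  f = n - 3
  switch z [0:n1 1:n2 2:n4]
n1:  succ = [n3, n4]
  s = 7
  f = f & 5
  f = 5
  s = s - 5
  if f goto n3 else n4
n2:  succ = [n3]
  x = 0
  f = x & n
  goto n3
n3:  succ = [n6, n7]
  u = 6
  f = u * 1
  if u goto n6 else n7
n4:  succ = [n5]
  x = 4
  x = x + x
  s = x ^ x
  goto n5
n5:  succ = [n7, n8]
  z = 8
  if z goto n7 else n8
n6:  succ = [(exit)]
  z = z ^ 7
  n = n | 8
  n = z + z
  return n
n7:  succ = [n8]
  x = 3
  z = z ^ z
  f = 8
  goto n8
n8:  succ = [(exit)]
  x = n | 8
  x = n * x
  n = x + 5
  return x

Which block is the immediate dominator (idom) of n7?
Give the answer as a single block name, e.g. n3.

Answer: n0

Analysis:
idom tree: n1←n0 n2←n0 n3←n0 n4←n0 n5←n4 n6←n3 n7←n0 n8←n0
Join-block Dom:
  n3: preds {n1,n2}: {n0,n1} ∩ {n0,n2} = {n0}; idom=n0
  n4: preds {n0,n1}: {n0} ∩ {n0,n1} = {n0}; idom=n0
  n7: preds {n3,n5}: {n0,n3} ∩ {n0,n4,n5} = {n0}; idom=n0
  n8: preds {n5,n7}: {n0,n4,n5} ∩ {n0,n7} = {n0}; idom=n0

idom(n7) = n0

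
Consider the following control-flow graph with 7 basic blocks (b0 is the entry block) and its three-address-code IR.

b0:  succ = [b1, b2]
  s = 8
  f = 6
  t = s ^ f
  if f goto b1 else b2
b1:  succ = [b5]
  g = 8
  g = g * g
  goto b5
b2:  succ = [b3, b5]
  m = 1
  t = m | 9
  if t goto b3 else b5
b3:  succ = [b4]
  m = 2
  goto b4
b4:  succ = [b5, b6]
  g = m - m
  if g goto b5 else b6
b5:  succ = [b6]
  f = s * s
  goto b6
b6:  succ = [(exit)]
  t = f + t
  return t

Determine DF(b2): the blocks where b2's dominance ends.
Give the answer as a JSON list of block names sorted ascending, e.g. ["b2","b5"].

Answer: ["b5", "b6"]

Analysis:
idom tree: b1←b0 b2←b0 b3←b2 b4←b3 b5←b0 b6←b0
Dom∩ at merges:
  b5: preds {b1,b2,b4}: {b0,b1} ∩ {b0,b2} ∩ {b0,b2,b3,b4} = {b0}; idom=b0
  b6: preds {b4,b5}: {b0,b2,b3,b4} ∩ {b0,b5} = {b0}; idom=b0

Frontier:
  b5←b1: walk b1 to b0
  b5←b2: walk b2 to b0
  b5←b4: walk b4→b3→b2 to b0
  b6←b4: walk b4→b3→b2 to b0
  b6←b5: walk b5 to b0
  b0: DF=∅
  b1: DF={b5}
  b2: DF={b5,b6}
  b3: DF={b5,b6}
  b4: DF={b5,b6}
  b5: DF={b6}
  b6: DF=∅

DF(b2) = ["b5", "b6"]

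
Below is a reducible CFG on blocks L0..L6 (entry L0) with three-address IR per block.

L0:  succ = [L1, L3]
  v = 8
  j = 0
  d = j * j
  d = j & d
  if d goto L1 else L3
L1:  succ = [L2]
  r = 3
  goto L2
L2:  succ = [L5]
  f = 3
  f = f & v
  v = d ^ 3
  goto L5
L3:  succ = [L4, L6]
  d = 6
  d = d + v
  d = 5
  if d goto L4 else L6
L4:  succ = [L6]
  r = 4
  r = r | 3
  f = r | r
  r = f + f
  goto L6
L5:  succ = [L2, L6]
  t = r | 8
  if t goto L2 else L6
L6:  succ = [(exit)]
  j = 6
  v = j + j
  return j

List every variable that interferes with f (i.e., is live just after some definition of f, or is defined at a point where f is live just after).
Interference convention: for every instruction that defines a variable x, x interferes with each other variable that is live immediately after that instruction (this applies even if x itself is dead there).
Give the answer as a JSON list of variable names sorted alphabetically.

Answer: ["d", "r", "v"]

Derivation:
Block summaries:
  L0: def={d,j,v} ue=∅
  L1: def={r} ue=∅
  L2: def={f,v} ue={d,v}
  L3: def={d} ue={v}
  L4: def={f,r} ue=∅
  L5: def={t} ue={r}
  L6: def={j,v} ue=∅

Live sets:
  L0: in=∅ out={d,v}
  L1: in={d,v} out={d,r,v}
  L2: in={d,r,v} out={d,r,v}
  L3: in={v} out=∅
  L4: in=∅ out=∅
  L5: in={d,r,v} out={d,r,v}
  L6: in=∅ out=∅

Interfere edges:
  d↔{f,j,r,t,v}
  f↔{d,r,v}
  j↔{d,v}
  r↔{d,f,t,v}
  t↔{d,r,v}
  v↔{d,f,j,r,t}

N(f) = ["d", "r", "v"]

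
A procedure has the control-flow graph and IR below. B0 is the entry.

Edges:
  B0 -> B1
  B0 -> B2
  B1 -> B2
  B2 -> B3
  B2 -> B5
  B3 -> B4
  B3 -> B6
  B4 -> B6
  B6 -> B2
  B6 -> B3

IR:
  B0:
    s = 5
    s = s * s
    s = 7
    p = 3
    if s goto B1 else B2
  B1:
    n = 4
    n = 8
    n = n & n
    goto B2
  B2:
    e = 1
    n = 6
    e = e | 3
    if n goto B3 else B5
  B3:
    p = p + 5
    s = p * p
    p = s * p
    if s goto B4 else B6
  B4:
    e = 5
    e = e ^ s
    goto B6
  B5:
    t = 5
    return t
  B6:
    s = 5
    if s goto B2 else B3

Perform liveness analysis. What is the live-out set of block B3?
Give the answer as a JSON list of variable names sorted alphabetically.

Answer: ["p", "s"]

Derivation:
Block summaries:
  B0: def={p,s} ue=∅
  B1: def={n} ue=∅
  B2: def={e,n} ue=∅
  B3: def={p,s} ue={p}
  B4: def={e} ue={s}
  B5: def={t} ue=∅
  B6: def={s} ue=∅

Live sets:
  live B0: ∅→{p}
  live B1: {p}→{p}
  live B2: {p}→{p}
  live B3: {p}→{p,s}
  live B4: {p,s}→{p}
  live B5: ∅→∅
  live B6: {p}→{p}

live-out(B3) = ["p", "s"]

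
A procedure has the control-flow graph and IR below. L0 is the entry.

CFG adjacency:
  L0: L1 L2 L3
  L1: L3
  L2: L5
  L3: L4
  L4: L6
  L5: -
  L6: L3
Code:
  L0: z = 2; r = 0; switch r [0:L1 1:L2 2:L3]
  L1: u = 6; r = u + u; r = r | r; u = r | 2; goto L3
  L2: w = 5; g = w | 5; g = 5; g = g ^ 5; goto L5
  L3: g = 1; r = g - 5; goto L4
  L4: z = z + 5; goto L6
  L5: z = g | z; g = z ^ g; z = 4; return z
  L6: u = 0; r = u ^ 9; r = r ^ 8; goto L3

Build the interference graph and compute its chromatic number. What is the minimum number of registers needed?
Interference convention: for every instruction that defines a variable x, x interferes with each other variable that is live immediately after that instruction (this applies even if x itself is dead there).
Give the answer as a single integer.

Answer: 2

Working:
Per-block:
  L0: def={r,z} ue=∅
  L1: def={r,u} ue=∅
  L2: def={g,w} ue=∅
  L3: def={g,r} ue=∅
  L4: def={z} ue={z}
  L5: def={g,z} ue={g,z}
  L6: def={r,u} ue=∅

Backward fixpoint:
  live L0: ∅→{z}
  live L1: {z}→{z}
  live L2: {z}→{g,z}
  live L3: {z}→{z}
  live L4: {z}→{z}
  live L5: {g,z}→∅
  live L6: {z}→{z}

Conflict graph:
  g↔{z}
  r↔{z}
  u↔{z}
  w↔{z}
  z↔{g,r,u,w}

Registers:
  clique {g,z} ⇒ need ≥ 2
  assign g→c1 r→c1 u→c1 w→c1 z→c0 — no edge inside a register ⇒ χ ≤ 2
  χ = 2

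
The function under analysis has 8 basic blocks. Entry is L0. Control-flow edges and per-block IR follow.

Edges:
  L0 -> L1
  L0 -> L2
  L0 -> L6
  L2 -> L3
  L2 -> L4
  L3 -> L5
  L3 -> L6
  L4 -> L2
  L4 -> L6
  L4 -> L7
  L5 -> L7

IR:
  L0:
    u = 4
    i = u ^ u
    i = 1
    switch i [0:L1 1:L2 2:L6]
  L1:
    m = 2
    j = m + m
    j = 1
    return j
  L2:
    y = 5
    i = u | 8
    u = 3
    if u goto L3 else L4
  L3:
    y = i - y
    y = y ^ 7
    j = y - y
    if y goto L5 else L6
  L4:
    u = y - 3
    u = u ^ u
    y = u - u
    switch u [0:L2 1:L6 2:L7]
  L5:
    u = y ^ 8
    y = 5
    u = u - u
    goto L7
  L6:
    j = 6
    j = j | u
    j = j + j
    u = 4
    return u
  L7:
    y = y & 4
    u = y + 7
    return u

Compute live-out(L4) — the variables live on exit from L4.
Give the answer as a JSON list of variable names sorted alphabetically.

Per-block:
  L0: def={i,u} ue=∅
  L1: def={j,m} ue=∅
  L2: def={i,u,y} ue={u}
  L3: def={j,y} ue={i,y}
  L4: def={u,y} ue={y}
  L5: def={u,y} ue={y}
  L6: def={j,u} ue={u}
  L7: def={u,y} ue={y}

Live sets:
  L0 li=∅ lo={u}
  L1 li=∅ lo=∅
  L2 li={u} lo={i,u,y}
  L3 li={i,u,y} lo={u,y}
  L4 li={y} lo={u,y}
  L5 li={y} lo={y}
  L6 li={u} lo=∅
  L7 li={y} lo=∅

live-out(L4) = ["u", "y"]

Answer: ["u", "y"]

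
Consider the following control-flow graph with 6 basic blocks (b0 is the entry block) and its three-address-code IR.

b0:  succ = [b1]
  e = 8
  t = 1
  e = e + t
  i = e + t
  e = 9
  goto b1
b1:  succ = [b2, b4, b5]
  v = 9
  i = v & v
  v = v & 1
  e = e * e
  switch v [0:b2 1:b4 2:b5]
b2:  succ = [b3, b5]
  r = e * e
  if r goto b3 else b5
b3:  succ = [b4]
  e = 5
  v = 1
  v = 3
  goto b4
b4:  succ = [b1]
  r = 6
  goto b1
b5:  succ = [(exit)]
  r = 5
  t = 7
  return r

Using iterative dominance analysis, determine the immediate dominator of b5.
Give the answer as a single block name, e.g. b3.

Answer: b1

Working:
idom tree: b1←b0 b2←b1 b3←b2 b4←b1 b5←b1
Join-block Dom:
  b1: preds {b0,b4}: {b0} ∩ {b0,b1,b4} = {b0}; idom=b0
  b4: preds {b1,b3}: {b0,b1} ∩ {b0,b1,b2,b3} = {b0,b1}; idom=b1
  b5: preds {b1,b2}: {b0,b1} ∩ {b0,b1,b2} = {b0,b1}; idom=b1

idom(b5) = b1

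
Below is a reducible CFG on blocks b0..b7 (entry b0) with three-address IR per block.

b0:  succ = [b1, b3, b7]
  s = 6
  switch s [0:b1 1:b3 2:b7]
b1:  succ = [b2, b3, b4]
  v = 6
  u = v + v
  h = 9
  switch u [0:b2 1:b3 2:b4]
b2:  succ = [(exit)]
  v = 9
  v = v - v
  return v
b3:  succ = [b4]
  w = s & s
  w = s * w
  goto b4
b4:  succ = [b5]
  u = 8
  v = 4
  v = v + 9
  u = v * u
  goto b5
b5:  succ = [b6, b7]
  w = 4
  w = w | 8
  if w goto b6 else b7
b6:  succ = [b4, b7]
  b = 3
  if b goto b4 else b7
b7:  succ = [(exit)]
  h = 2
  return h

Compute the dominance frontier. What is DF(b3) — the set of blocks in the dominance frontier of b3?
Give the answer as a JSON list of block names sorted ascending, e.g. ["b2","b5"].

Answer: ["b4"]

Analysis:
idom tree: b1←b0 b2←b1 b3←b0 b4←b0 b5←b4 b6←b5 b7←b0
Join-block Dom:
  b3: preds {b0,b1}: {b0} ∩ {b0,b1} = {b0}; idom=b0
  b4: preds {b1,b3,b6}: {b0,b1} ∩ {b0,b3} ∩ {b0,b4,b5,b6} = {b0}; idom=b0
  b7: preds {b0,b5,b6}: {b0} ∩ {b0,b4,b5} ∩ {b0,b4,b5,b6} = {b0}; idom=b0

DF walk-up:
  b3←b0: walk · to b0
  b3←b1: walk b1 to b0
  b4←b1: walk b1 to b0
  b4←b3: walk b3 to b0
  b4←b6: walk b6→b5→b4 to b0
  b7←b0: walk · to b0
  b7←b5: walk b5→b4 to b0
  b7←b6: walk b6→b5→b4 to b0
  b0: DF=∅
  b1: DF={b3,b4}
  b2: DF=∅
  b3: DF={b4}
  b4: DF={b4,b7}
  b5: DF={b4,b7}
  b6: DF={b4,b7}
  b7: DF=∅

DF(b3) = ["b4"]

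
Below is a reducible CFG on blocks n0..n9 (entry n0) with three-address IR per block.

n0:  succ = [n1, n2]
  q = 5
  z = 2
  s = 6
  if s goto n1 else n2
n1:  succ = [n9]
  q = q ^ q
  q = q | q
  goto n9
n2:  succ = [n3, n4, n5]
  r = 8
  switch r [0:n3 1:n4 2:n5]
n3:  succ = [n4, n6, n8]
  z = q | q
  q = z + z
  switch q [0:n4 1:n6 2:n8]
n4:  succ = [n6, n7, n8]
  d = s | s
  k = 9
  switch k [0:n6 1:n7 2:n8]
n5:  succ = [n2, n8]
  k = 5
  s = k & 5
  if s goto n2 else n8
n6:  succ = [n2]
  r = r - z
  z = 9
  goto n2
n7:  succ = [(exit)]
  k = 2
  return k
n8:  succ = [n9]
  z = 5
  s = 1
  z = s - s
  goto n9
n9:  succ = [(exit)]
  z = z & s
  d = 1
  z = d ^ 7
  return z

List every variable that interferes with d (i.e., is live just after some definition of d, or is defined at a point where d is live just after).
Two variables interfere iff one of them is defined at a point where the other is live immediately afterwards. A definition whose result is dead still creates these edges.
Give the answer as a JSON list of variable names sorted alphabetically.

Answer: ["q", "r", "s", "z"]

Working:
Block summaries:
  n0 def {q,s,z} use ∅
  n1 def {q} use {q}
  n2 def {r} use ∅
  n3 def {q,z} use {q}
  n4 def {d,k} use {s}
  n5 def {k,s} use ∅
  n6 def {r,z} use {r,z}
  n7 def {k} use ∅
  n8 def {s,z} use ∅
  n9 def {d,z} use {s,z}

Liveness:
  n0 li=∅ lo={q,s,z}
  n1 li={q,s,z} lo={s,z}
  n2 li={q,s,z} lo={q,r,s,z}
  n3 li={q,r,s} lo={q,r,s,z}
  n4 li={q,r,s,z} lo={q,r,s,z}
  n5 li={q,z} lo={q,s,z}
  n6 li={q,r,s,z} lo={q,s,z}
  n7 li=∅ lo=∅
  n8 li=∅ lo={s,z}
  n9 li={s,z} lo=∅

Conflict graph:
  d↔{q,r,s,z}
  k↔{q,r,s,z}
  q↔{d,k,r,s,z}
  r↔{d,k,q,s,z}
  s↔{d,k,q,r,z}
  z↔{d,k,q,r,s}

N(d) = ["q", "r", "s", "z"]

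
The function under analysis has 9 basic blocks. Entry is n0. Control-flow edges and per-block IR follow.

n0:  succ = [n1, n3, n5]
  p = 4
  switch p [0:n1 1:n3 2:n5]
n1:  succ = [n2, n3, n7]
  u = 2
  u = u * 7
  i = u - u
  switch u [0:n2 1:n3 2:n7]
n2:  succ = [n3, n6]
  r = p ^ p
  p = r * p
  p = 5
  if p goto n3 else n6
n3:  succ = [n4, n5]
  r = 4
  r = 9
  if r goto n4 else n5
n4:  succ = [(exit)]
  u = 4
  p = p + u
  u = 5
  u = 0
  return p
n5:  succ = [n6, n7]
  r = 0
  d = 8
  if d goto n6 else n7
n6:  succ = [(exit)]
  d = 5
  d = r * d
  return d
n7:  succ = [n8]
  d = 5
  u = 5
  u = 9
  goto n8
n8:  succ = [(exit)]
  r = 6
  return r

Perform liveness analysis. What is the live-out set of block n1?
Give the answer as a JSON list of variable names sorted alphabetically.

Block summaries:
  n0: {p} / ∅
  n1: {i,u} / ∅
  n2: {p,r} / {p}
  n3: {r} / ∅
  n4: {p,u} / {p}
  n5: {d,r} / ∅
  n6: {d} / {r}
  n7: {d,u} / ∅
  n8: {r} / ∅

Liveness:
  n0: in=∅ out={p}
  n1: in={p} out={p}
  n2: in={p} out={p,r}
  n3: in={p} out={p}
  n4: in={p} out=∅
  n5: in=∅ out={r}
  n6: in={r} out=∅
  n7: in=∅ out=∅
  n8: in=∅ out=∅

live-out(n1) = ["p"]

Answer: ["p"]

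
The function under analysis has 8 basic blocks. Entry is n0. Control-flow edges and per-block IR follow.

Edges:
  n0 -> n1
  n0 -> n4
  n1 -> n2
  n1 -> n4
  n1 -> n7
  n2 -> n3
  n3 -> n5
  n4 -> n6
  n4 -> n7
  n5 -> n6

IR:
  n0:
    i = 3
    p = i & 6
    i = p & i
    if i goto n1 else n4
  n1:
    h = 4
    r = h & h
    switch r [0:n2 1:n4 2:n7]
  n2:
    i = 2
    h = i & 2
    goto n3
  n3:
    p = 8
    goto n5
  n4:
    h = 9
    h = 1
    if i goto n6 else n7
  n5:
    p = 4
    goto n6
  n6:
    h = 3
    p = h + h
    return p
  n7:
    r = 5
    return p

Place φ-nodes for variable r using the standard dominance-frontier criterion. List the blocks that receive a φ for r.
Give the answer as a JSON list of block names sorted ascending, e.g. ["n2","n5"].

Answer: ["n4", "n6", "n7"]

Working:
idom tree: n1←n0 n2←n1 n3←n2 n4←n0 n5←n3 n6←n0 n7←n0
Dom at joins:
  n4: preds {n0,n1}: {n0} ∩ {n0,n1} = {n0}; idom=n0
  n6: preds {n4,n5}: {n0,n4} ∩ {n0,n1,n2,n3,n5} = {n0}; idom=n0
  n7: preds {n1,n4}: {n0,n1} ∩ {n0,n4} = {n0}; idom=n0

DF derivation:
  n4←n0: walk · to n0
  n4←n1: walk n1 to n0
  n6←n4: walk n4 to n0
  n6←n5: walk n5→n3→n2→n1 to n0
  n7←n1: walk n1 to n0
  n7←n4: walk n4 to n0
  DF(n0)=∅
  DF(n1)={n4,n6,n7}
  DF(n2)={n6}
  DF(n3)={n6}
  DF(n4)={n6,n7}
  DF(n5)={n6}
  DF(n6)=∅
  DF(n7)=∅

φ for r: defs {n1,n7}
  DF⁺ = {n4,n6,n7}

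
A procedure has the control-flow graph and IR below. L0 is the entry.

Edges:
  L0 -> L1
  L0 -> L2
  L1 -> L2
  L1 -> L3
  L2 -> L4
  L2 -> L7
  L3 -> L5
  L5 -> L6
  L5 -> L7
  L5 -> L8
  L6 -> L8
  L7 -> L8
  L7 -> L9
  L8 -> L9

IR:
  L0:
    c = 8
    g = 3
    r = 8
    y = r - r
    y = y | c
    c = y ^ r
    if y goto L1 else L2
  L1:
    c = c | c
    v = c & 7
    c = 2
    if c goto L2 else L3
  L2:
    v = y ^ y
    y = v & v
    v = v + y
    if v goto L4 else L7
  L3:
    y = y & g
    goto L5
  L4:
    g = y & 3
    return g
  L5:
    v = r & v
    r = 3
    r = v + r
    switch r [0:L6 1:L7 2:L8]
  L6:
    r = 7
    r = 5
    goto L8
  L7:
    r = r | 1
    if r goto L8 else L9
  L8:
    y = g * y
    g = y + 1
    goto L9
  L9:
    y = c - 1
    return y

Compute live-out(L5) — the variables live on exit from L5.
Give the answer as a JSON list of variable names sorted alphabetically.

Answer: ["c", "g", "r", "y"]

Working:
Per-block:
  L0: {c,g,r,y} / ∅
  L1: {c,v} / {c}
  L2: {v,y} / {y}
  L3: {y} / {g,y}
  L4: {g} / {y}
  L5: {r,v} / {r,v}
  L6: {r} / ∅
  L7: {r} / {r}
  L8: {g,y} / {g,y}
  L9: {y} / {c}

Liveness:
  L0 li=∅ lo={c,g,r,y}
  L1 li={c,g,r,y} lo={c,g,r,v,y}
  L2 li={c,g,r,y} lo={c,g,r,y}
  L3 li={c,g,r,v,y} lo={c,g,r,v,y}
  L4 li={y} lo=∅
  L5 li={c,g,r,v,y} lo={c,g,r,y}
  L6 li={c,g,y} lo={c,g,y}
  L7 li={c,g,r,y} lo={c,g,y}
  L8 li={c,g,y} lo={c}
  L9 li={c} lo=∅

live-out(L5) = ["c", "g", "r", "y"]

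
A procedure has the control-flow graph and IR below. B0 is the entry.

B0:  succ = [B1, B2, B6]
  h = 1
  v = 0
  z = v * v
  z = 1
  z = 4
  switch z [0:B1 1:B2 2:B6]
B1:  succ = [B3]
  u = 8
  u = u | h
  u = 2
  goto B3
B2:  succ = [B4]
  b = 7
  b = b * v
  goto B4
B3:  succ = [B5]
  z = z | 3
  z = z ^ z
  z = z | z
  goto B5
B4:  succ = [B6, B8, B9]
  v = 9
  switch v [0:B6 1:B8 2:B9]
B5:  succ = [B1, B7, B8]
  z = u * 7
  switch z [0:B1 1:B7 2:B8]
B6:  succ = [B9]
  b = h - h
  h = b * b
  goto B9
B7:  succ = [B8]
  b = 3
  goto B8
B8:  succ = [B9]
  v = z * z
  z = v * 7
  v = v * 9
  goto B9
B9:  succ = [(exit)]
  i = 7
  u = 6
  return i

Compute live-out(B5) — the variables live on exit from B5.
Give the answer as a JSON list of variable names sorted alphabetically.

Answer: ["h", "z"]

Analysis:
Block summaries:
  B0: {h,v,z} / ∅
  B1: {u} / {h}
  B2: {b} / {v}
  B3: {z} / {z}
  B4: {v} / ∅
  B5: {z} / {u}
  B6: {b,h} / {h}
  B7: {b} / ∅
  B8: {v,z} / {z}
  B9: {i,u} / ∅

Liveness:
  B0: in=∅ out={h,v,z}
  B1: in={h,z} out={h,u,z}
  B2: in={h,v,z} out={h,z}
  B3: in={h,u,z} out={h,u}
  B4: in={h,z} out={h,z}
  B5: in={h,u} out={h,z}
  B6: in={h} out=∅
  B7: in={z} out={z}
  B8: in={z} out=∅
  B9: in=∅ out=∅

live-out(B5) = ["h", "z"]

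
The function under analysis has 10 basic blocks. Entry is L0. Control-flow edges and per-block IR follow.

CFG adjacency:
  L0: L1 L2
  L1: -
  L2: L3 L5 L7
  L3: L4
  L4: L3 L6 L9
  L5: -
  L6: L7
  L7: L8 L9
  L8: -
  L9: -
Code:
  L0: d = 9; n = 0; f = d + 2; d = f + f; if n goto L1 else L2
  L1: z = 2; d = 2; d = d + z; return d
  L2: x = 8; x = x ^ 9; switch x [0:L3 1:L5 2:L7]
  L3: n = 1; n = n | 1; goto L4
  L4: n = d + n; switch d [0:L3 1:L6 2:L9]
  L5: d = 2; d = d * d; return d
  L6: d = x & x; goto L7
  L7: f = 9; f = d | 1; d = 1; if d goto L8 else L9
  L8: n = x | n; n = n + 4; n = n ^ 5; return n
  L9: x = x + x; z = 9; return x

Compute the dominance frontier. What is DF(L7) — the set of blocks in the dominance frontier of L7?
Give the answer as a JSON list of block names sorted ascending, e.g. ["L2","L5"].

Answer: ["L9"]

Working:
idom tree: L1←L0 L2←L0 L3←L2 L4←L3 L5←L2 L6←L4 L7←L2 L8←L7 L9←L2
Join-block Dom:
  L3: preds {L2,L4}: {L0,L2} ∩ {L0,L2,L3,L4} = {L0,L2}; idom=L2
  L7: preds {L2,L6}: {L0,L2} ∩ {L0,L2,L3,L4,L6} = {L0,L2}; idom=L2
  L9: preds {L4,L7}: {L0,L2,L3,L4} ∩ {L0,L2,L7} = {L0,L2}; idom=L2

DF walk-up:
  L3←L2: walk · to L2
  L3←L4: walk L4→L3 to L2
  L7←L2: walk · to L2
  L7←L6: walk L6→L4→L3 to L2
  L9←L4: walk L4→L3 to L2
  L9←L7: walk L7 to L2
  L0 → ∅
  L1 → ∅
  L2 → ∅
  L3 → {L3,L7,L9}
  L4 → {L3,L7,L9}
  L5 → ∅
  L6 → {L7}
  L7 → {L9}
  L8 → ∅
  L9 → ∅

DF(L7) = ["L9"]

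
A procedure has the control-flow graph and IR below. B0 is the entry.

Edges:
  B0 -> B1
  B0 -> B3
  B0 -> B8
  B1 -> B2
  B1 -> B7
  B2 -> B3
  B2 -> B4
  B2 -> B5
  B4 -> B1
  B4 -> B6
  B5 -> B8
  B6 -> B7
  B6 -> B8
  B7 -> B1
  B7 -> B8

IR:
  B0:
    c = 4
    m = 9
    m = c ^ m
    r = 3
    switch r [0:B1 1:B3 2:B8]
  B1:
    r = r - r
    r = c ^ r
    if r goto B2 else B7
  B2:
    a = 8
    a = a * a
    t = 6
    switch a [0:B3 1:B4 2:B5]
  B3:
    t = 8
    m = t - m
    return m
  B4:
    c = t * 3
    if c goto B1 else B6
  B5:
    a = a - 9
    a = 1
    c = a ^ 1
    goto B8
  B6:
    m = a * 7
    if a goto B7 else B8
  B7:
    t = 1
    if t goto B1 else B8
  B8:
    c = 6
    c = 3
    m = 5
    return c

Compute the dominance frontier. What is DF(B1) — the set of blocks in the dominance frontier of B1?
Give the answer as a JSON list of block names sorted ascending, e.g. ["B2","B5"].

idom tree: B1←B0 B2←B1 B3←B0 B4←B2 B5←B2 B6←B4 B7←B1 B8←B0
Join-block Dom:
  B1: preds {B0,B4,B7}: {B0} ∩ {B0,B1,B2,B4} ∩ {B0,B1,B7} = {B0}; idom=B0
  B3: preds {B0,B2}: {B0} ∩ {B0,B1,B2} = {B0}; idom=B0
  B7: preds {B1,B6}: {B0,B1} ∩ {B0,B1,B2,B4,B6} = {B0,B1}; idom=B1
  B8: preds {B0,B5,B6,B7}: {B0} ∩ {B0,B1,B2,B5} ∩ {B0,B1,B2,B4,B6} ∩ {B0,B1,B7} = {B0}; idom=B0

DF derivation:
  B1←B0: walk · to B0
  B1←B4: walk B4→B2→B1 to B0
  B1←B7: walk B7→B1 to B0
  B3←B0: walk · to B0
  B3←B2: walk B2→B1 to B0
  B7←B1: walk · to B1
  B7←B6: walk B6→B4→B2 to B1
  B8←B0: walk · to B0
  B8←B5: walk B5→B2→B1 to B0
  B8←B6: walk B6→B4→B2→B1 to B0
  B8←B7: walk B7→B1 to B0
  B0: DF=∅
  B1: DF={B1,B3,B8}
  B2: DF={B1,B3,B7,B8}
  B3: DF=∅
  B4: DF={B1,B7,B8}
  B5: DF={B8}
  B6: DF={B7,B8}
  B7: DF={B1,B8}
  B8: DF=∅

DF(B1) = ["B1", "B3", "B8"]

Answer: ["B1", "B3", "B8"]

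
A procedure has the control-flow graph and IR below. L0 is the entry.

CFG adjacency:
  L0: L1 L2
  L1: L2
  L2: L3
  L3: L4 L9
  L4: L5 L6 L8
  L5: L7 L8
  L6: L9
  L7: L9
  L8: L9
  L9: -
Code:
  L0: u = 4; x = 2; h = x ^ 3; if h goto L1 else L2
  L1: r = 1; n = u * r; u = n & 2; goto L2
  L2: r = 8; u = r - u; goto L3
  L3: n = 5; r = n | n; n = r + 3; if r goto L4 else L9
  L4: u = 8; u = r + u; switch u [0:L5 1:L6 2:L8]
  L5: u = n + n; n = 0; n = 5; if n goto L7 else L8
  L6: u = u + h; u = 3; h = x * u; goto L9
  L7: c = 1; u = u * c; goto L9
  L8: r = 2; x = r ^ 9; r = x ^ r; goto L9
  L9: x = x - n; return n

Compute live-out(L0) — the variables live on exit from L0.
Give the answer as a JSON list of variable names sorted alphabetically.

Block summaries:
  L0 def {h,u,x} use ∅
  L1 def {n,r,u} use {u}
  L2 def {r,u} use {u}
  L3 def {n,r} use ∅
  L4 def {u} use {r}
  L5 def {n,u} use {n}
  L6 def {h,u} use {h,u,x}
  L7 def {c,u} use {u}
  L8 def {r,x} use ∅
  L9 def {x} use {n,x}

Liveness:
  L0 li=∅ lo={h,u,x}
  L1 li={h,u,x} lo={h,u,x}
  L2 li={h,u,x} lo={h,x}
  L3 li={h,x} lo={h,n,r,x}
  L4 li={h,n,r,x} lo={h,n,u,x}
  L5 li={n,x} lo={n,u,x}
  L6 li={h,n,u,x} lo={n,x}
  L7 li={n,u,x} lo={n,x}
  L8 li={n} lo={n,x}
  L9 li={n,x} lo=∅

live-out(L0) = ["h", "u", "x"]

Answer: ["h", "u", "x"]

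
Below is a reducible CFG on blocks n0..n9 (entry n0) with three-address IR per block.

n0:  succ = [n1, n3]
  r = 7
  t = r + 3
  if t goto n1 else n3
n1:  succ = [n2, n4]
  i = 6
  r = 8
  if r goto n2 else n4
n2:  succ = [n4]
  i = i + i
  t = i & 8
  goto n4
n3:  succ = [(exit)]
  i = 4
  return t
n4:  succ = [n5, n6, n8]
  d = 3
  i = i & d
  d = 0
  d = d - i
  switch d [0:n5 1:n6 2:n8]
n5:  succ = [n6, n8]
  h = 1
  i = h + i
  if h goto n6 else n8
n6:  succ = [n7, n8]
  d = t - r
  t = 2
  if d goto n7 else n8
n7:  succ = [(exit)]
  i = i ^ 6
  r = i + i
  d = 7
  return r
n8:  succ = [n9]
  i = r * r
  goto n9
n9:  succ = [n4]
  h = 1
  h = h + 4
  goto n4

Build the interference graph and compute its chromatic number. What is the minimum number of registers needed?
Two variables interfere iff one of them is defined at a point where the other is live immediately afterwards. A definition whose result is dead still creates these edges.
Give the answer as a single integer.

Per-block:
  n0: def={r,t} ue=∅
  n1: def={i,r} ue=∅
  n2: def={i,t} ue={i}
  n3: def={i} ue={t}
  n4: def={d,i} ue={i}
  n5: def={h,i} ue={i}
  n6: def={d,t} ue={r,t}
  n7: def={d,i,r} ue={i}
  n8: def={i} ue={r}
  n9: def={h} ue=∅

Backward fixpoint:
  n0: in=∅ out={t}
  n1: in={t} out={i,r,t}
  n2: in={i,r} out={i,r,t}
  n3: in={t} out=∅
  n4: in={i,r,t} out={i,r,t}
  n5: in={i,r,t} out={i,r,t}
  n6: in={i,r,t} out={i,r,t}
  n7: in={i} out=∅
  n8: in={r,t} out={i,r,t}
  n9: in={i,r,t} out={i,r,t}

Conflict graph:
  d↔{i,r,t}
  h↔{i,r,t}
  i↔{d,h,r,t}
  r↔{d,h,i,t}
  t↔{d,h,i,r}

Registers:
  clique {d,i,r,t} ⇒ need ≥ 4
  assign d→r3 h→r3 i→r0 r→r1 t→r2 — no edge inside a register ⇒ χ ≤ 4
  χ = 4

Answer: 4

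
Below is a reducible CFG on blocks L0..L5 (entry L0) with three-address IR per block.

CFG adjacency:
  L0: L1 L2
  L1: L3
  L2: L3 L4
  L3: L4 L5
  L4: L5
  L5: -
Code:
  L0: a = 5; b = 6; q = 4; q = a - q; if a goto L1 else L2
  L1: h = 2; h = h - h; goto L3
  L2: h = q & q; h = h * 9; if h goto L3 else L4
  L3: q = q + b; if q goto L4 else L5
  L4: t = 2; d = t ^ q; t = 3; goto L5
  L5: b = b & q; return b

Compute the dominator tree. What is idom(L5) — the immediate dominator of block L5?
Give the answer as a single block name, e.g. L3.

Answer: L0

Derivation:
idom tree: L1←L0 L2←L0 L3←L0 L4←L0 L5←L0
Dom∩ at merges:
  L3: preds {L1,L2}: {L0,L1} ∩ {L0,L2} = {L0}; idom=L0
  L4: preds {L2,L3}: {L0,L2} ∩ {L0,L3} = {L0}; idom=L0
  L5: preds {L3,L4}: {L0,L3} ∩ {L0,L4} = {L0}; idom=L0

idom(L5) = L0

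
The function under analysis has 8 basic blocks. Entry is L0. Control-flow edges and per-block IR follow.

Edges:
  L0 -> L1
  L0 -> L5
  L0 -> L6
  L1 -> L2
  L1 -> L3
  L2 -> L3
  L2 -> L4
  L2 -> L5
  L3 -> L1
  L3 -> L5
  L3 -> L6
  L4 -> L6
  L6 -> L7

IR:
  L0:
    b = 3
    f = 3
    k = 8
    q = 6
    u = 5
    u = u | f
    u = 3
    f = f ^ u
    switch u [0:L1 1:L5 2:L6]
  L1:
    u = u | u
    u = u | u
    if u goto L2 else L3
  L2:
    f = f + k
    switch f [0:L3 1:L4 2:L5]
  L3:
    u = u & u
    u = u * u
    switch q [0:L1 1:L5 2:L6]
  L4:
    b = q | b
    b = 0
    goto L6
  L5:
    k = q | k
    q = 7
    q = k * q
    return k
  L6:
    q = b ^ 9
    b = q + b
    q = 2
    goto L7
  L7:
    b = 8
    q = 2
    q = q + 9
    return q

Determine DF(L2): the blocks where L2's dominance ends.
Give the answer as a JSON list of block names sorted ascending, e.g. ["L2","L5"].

idom tree: L1←L0 L2←L1 L3←L1 L4←L2 L5←L0 L6←L0 L7←L6
Join-block Dom:
  L1: preds {L0,L3}: {L0} ∩ {L0,L1,L3} = {L0}; idom=L0
  L3: preds {L1,L2}: {L0,L1} ∩ {L0,L1,L2} = {L0,L1}; idom=L1
  L5: preds {L0,L2,L3}: {L0} ∩ {L0,L1,L2} ∩ {L0,L1,L3} = {L0}; idom=L0
  L6: preds {L0,L3,L4}: {L0} ∩ {L0,L1,L3} ∩ {L0,L1,L2,L4} = {L0}; idom=L0

DF derivation:
  L1←L0: walk · to L0
  L1←L3: walk L3→L1 to L0
  L3←L1: walk · to L1
  L3←L2: walk L2 to L1
  L5←L0: walk · to L0
  L5←L2: walk L2→L1 to L0
  L5←L3: walk L3→L1 to L0
  L6←L0: walk · to L0
  L6←L3: walk L3→L1 to L0
  L6←L4: walk L4→L2→L1 to L0
  L0: DF=∅
  L1: DF={L1,L5,L6}
  L2: DF={L3,L5,L6}
  L3: DF={L1,L5,L6}
  L4: DF={L6}
  L5: DF=∅
  L6: DF=∅
  L7: DF=∅

DF(L2) = ["L3", "L5", "L6"]

Answer: ["L3", "L5", "L6"]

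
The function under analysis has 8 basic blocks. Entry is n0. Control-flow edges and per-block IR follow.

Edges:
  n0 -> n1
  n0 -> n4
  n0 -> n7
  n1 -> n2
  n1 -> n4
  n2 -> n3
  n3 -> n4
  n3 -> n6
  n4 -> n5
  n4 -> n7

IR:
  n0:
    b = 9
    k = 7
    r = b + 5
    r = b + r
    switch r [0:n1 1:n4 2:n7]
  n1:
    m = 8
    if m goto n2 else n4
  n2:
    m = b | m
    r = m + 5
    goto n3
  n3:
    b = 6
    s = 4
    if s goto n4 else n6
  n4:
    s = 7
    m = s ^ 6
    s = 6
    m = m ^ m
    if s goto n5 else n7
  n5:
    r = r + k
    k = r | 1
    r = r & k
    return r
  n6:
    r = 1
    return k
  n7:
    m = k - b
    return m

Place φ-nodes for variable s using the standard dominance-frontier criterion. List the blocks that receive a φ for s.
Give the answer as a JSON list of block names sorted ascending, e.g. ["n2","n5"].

Answer: ["n4", "n7"]

Analysis:
idom tree: n1←n0 n2←n1 n3←n2 n4←n0 n5←n4 n6←n3 n7←n0
Dom at joins:
  n4: preds {n0,n1,n3}: {n0} ∩ {n0,n1} ∩ {n0,n1,n2,n3} = {n0}; idom=n0
  n7: preds {n0,n4}: {n0} ∩ {n0,n4} = {n0}; idom=n0

DF walk-up:
  join n4 pred n0: · stop@n0
  join n4 pred n1: n1 stop@n0
  join n4 pred n3: n3→n2→n1 stop@n0
  join n7 pred n0: · stop@n0
  join n7 pred n4: n4 stop@n0
  n0: DF=∅
  n1: DF={n4}
  n2: DF={n4}
  n3: DF={n4}
  n4: DF={n7}
  n5: DF=∅
  n6: DF=∅
  n7: DF=∅

φ for s: defs {n3,n4}
  DF⁺ = {n4,n7}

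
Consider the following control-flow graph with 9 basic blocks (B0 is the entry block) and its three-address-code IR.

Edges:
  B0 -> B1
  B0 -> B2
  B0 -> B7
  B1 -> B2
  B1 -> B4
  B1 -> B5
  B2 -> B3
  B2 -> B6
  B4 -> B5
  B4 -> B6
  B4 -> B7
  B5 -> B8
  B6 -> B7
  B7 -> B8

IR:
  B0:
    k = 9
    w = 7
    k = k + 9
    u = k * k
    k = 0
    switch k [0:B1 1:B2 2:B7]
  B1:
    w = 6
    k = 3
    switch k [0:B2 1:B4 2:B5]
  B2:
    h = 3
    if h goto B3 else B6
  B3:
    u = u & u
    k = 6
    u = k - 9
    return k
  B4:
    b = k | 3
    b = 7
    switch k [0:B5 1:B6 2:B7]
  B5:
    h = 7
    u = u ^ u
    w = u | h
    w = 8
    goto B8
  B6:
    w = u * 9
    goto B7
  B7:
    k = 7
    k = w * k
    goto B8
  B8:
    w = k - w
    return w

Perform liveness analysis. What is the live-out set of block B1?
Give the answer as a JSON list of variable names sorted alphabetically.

Per-block:
  B0: {k,u,w} / ∅
  B1: {k,w} / ∅
  B2: {h} / ∅
  B3: {k,u} / {u}
  B4: {b} / {k}
  B5: {h,u,w} / {u}
  B6: {w} / {u}
  B7: {k} / {w}
  B8: {w} / {k,w}

Liveness:
  B0 li=∅ lo={u,w}
  B1 li={u} lo={k,u,w}
  B2 li={u} lo={u}
  B3 li={u} lo=∅
  B4 li={k,u,w} lo={k,u,w}
  B5 li={k,u} lo={k,w}
  B6 li={u} lo={w}
  B7 li={w} lo={k,w}
  B8 li={k,w} lo=∅

live-out(B1) = ["k", "u", "w"]

Answer: ["k", "u", "w"]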